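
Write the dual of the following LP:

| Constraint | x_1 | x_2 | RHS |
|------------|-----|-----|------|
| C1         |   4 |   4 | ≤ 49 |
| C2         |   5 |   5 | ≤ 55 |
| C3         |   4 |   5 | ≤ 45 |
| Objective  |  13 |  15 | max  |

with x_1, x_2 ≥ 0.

Primal max cᵀx s.t. Ax ≤ b, x ≥ 0  →  Dual min bᵀy s.t. Aᵀy ≥ c, y ≥ 0.

Minimize: z = 49y1 + 55y2 + 45y3

Subject to:
  4y1 + 5y2 + 4y3 ≥ 13
  4y1 + 5y2 + 5y3 ≥ 15
  y1, y2, y3 ≥ 0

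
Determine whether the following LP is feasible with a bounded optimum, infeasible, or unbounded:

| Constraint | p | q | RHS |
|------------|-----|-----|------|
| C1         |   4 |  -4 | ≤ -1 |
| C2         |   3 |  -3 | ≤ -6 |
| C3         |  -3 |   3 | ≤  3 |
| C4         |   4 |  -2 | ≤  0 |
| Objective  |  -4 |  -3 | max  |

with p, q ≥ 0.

Infeasible (no feasible solution exists)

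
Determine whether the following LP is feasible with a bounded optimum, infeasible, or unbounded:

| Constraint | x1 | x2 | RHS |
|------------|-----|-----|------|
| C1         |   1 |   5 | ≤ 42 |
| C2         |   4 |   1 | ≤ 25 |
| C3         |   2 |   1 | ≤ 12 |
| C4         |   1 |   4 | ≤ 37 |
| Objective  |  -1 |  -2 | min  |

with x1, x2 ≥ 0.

Feasible with a bounded optimal solution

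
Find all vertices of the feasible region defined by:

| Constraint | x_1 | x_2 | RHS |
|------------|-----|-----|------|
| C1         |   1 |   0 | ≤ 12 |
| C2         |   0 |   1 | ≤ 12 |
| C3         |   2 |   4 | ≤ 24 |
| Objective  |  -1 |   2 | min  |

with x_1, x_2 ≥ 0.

(0, 0), (12, 0), (0, 6)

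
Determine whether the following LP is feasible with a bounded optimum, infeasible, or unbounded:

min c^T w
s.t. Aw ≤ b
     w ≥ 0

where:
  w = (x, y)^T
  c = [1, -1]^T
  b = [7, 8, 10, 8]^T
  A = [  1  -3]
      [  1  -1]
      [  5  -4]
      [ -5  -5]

Unbounded (objective can decrease without bound)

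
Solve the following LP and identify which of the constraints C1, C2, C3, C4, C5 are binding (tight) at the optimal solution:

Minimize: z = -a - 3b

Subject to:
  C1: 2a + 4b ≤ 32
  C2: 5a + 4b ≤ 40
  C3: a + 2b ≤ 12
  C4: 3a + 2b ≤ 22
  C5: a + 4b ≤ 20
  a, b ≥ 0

At a = 4, b = 4, compute slack b - a·x for each constraint:
  C1: 32 − 24 = 8  (slack)
  C2: 40 − 36 = 4  (slack)
  C3: 12 − 12 = 0  (binding)
  C4: 22 − 20 = 2  (slack)
  C5: 20 − 20 = 0  (binding)

Optimal: a = 4, b = 4
Binding: C3, C5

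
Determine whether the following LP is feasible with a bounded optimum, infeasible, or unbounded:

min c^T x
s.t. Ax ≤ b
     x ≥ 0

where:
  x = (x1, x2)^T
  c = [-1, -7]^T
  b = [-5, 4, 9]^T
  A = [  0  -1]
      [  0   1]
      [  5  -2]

Infeasible (no feasible solution exists)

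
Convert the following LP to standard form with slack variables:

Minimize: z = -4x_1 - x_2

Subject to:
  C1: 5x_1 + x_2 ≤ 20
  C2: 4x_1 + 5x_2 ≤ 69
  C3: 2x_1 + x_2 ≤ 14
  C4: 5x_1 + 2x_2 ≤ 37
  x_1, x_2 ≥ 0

min z = -4x_1 - x_2

s.t.
  5x_1 + x_2 + s1 = 20
  4x_1 + 5x_2 + s2 = 69
  2x_1 + x_2 + s3 = 14
  5x_1 + 2x_2 + s4 = 37
  x_1, x_2, s1, s2, s3, s4 ≥ 0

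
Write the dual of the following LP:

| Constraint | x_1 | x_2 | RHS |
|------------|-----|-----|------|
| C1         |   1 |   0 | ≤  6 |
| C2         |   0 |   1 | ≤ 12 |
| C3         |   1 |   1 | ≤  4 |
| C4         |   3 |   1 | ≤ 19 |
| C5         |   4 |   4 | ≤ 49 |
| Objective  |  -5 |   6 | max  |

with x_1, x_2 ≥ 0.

Primal max cᵀx s.t. Ax ≤ b, x ≥ 0  →  Dual min bᵀy s.t. Aᵀy ≥ c, y ≥ 0.

Minimize: z = 6y1 + 12y2 + 4y3 + 19y4 + 49y5

Subject to:
  y1 + y3 + 3y4 + 4y5 ≥ -5
  y2 + y3 + y4 + 4y5 ≥ 6
  y1, y2, y3, y4, y5 ≥ 0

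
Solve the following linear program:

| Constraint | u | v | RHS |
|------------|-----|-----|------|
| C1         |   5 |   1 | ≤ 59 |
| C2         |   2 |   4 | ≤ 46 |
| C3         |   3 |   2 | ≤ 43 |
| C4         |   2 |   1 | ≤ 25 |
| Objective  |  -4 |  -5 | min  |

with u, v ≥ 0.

Evaluate the objective at each vertex of the feasible region:
  z(0, 0) = 0
  z(11.8, 0) = -47.2
  z(11.33, 2.333) = -57
  z(9, 7) = -71  ←
  z(0, 11.5) = -57.5
The minimum is at u = 9, v = 7.

u = 9, v = 7, z = -71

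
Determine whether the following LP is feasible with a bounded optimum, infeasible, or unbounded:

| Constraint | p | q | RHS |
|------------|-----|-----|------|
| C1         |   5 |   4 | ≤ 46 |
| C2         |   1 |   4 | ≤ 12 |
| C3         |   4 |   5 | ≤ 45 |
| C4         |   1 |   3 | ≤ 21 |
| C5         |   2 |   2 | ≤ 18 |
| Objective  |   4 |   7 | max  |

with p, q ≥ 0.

Feasible with a bounded optimal solution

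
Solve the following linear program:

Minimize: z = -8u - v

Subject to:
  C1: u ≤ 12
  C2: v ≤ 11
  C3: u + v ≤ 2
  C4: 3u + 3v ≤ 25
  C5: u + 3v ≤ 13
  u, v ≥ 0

Evaluate the objective at each vertex of the feasible region:
  z(0, 0) = 0
  z(2, 0) = -16  ←
  z(0, 2) = -2
The minimum is at u = 2, v = 0.

u = 2, v = 0, z = -16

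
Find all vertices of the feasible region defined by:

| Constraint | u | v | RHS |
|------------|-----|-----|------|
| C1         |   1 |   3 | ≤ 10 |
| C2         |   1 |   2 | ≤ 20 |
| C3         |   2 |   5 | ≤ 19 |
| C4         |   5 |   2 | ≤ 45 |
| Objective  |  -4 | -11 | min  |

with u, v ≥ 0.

(0, 0), (9, 0), (8.905, 0.2381), (7, 1), (0, 3.333)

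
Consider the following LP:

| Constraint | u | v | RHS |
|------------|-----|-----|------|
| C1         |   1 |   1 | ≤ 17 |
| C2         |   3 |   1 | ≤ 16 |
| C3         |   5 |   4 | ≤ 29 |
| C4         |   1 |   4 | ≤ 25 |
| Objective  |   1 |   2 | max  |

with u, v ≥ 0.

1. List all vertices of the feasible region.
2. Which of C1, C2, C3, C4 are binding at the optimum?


1. (0, 0), (5.333, 0), (5, 1), (1, 6), (0, 6.25)
2. C3, C4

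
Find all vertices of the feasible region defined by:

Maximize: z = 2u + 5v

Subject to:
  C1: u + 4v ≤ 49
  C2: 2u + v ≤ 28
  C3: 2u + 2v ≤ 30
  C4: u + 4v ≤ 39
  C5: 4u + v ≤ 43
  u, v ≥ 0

(0, 0), (10.75, 0), (9.333, 5.667), (7, 8), (0, 9.75)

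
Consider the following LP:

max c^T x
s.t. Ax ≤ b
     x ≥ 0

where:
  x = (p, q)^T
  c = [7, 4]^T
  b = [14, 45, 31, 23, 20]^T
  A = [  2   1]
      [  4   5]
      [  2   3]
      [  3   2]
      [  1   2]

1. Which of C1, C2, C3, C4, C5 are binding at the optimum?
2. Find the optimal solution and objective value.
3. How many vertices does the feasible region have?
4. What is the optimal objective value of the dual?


1. C1, C4
2. p = 5, q = 4, z = 51
3. 5
4. 51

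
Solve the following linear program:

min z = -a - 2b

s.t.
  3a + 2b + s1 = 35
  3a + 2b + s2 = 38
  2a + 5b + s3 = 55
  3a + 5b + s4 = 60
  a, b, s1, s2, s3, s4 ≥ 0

Evaluate the objective at each vertex of the feasible region:
  z(0, 0) = 0
  z(11.67, 0) = -11.67
  z(6.111, 8.333) = -22.78
  z(5, 9) = -23  ←
  z(0, 11) = -22
The minimum is at a = 5, b = 9.

a = 5, b = 9, z = -23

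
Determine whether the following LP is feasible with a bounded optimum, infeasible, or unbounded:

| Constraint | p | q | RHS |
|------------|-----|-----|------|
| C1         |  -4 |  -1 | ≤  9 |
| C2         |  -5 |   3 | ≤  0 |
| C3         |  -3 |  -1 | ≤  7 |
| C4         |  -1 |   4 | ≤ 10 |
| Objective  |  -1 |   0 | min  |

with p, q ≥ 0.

Unbounded (objective can decrease without bound)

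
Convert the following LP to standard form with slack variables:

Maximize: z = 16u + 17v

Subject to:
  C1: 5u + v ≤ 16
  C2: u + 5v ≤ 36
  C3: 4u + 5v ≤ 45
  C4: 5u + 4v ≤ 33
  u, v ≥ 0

max z = 16u + 17v

s.t.
  5u + v + s1 = 16
  u + 5v + s2 = 36
  4u + 5v + s3 = 45
  5u + 4v + s4 = 33
  u, v, s1, s2, s3, s4 ≥ 0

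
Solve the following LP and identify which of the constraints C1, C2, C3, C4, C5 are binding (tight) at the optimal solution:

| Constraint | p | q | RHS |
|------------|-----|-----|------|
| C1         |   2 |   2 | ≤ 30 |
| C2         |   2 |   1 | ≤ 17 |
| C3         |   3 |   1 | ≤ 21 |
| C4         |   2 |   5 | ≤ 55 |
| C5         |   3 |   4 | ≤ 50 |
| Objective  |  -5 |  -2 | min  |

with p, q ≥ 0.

At p = 4, q = 9, compute slack b - a·x for each constraint:
  C1: 30 − 26 = 4  (slack)
  C2: 17 − 17 = 0  (binding)
  C3: 21 − 21 = 0  (binding)
  C4: 55 − 53 = 2  (slack)
  C5: 50 − 48 = 2  (slack)

Optimal: p = 4, q = 9
Binding: C2, C3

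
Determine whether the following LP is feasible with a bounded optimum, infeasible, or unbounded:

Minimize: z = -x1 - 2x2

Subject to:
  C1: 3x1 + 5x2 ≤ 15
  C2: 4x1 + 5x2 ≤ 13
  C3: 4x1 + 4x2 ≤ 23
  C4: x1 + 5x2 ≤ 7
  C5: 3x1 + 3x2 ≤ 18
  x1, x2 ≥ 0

Feasible with a bounded optimal solution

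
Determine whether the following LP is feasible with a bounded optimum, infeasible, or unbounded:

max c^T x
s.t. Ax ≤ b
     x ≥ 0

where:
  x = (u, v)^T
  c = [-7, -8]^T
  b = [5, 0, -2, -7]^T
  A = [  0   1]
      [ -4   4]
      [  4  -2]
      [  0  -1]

Infeasible (no feasible solution exists)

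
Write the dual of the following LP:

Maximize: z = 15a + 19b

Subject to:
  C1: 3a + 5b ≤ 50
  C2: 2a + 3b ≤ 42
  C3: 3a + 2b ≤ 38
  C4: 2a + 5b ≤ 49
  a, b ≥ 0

Primal max cᵀx s.t. Ax ≤ b, x ≥ 0  →  Dual min bᵀy s.t. Aᵀy ≥ c, y ≥ 0.

Minimize: z = 50y1 + 42y2 + 38y3 + 49y4

Subject to:
  3y1 + 2y2 + 3y3 + 2y4 ≥ 15
  5y1 + 3y2 + 2y3 + 5y4 ≥ 19
  y1, y2, y3, y4 ≥ 0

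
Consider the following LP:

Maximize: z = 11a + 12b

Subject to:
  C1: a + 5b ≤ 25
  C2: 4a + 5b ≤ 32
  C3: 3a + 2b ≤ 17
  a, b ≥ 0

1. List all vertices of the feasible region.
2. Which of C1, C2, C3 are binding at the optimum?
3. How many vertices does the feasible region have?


1. (0, 0), (5.667, 0), (3, 4), (2.333, 4.533), (0, 5)
2. C2, C3
3. 5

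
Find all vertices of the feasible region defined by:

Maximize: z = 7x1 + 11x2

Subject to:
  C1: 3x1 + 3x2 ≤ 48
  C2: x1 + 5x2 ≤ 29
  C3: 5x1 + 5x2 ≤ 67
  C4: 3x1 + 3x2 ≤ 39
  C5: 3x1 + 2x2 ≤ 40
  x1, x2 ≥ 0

(0, 0), (13, 0), (9, 4), (0, 5.8)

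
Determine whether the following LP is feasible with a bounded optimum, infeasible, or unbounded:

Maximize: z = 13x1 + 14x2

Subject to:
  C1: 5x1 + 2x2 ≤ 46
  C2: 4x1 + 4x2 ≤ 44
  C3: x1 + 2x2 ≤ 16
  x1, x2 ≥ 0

Feasible with a bounded optimal solution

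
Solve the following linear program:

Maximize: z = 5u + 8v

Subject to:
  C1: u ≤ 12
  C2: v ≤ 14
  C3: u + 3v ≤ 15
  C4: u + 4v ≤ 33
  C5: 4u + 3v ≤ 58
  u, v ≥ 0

Evaluate the objective at each vertex of the feasible region:
  z(0, 0) = 0
  z(12, 0) = 60
  z(12, 1) = 68  ←
  z(0, 5) = 40
The maximum is at u = 12, v = 1.

u = 12, v = 1, z = 68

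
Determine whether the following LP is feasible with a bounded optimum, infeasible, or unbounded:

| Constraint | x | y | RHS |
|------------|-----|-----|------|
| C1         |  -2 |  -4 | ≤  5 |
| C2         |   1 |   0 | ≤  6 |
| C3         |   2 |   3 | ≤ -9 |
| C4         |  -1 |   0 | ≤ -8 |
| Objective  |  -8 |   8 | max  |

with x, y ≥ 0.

Infeasible (no feasible solution exists)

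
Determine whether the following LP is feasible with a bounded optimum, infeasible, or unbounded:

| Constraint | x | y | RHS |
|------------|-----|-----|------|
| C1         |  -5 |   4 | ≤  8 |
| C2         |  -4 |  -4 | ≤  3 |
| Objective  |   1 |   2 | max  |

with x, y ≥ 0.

Unbounded (objective can increase without bound)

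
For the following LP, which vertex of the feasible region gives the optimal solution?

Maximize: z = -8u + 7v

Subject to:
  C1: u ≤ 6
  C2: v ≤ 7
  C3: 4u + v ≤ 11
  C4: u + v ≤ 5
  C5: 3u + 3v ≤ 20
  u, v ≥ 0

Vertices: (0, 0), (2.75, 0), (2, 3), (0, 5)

Evaluate the objective at each vertex of the feasible region:
  z(0, 0) = 0
  z(2.75, 0) = -22
  z(2, 3) = 5
  z(0, 5) = 35  ←
The maximum is at u = 0, v = 5.

(0, 5)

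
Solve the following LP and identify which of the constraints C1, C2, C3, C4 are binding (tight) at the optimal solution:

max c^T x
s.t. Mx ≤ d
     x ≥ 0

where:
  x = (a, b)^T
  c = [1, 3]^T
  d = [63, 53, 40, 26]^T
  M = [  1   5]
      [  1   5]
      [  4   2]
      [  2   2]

At a = 3, b = 10, compute slack b - a·x for each constraint:
  C1: 63 − 53 = 10  (slack)
  C2: 53 − 53 = 0  (binding)
  C3: 40 − 32 = 8  (slack)
  C4: 26 − 26 = 0  (binding)

Optimal: a = 3, b = 10
Binding: C2, C4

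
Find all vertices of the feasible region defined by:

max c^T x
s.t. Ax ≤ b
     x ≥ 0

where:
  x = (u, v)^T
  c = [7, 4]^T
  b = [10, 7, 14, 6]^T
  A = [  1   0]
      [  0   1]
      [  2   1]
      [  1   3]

(0, 0), (6, 0), (0, 2)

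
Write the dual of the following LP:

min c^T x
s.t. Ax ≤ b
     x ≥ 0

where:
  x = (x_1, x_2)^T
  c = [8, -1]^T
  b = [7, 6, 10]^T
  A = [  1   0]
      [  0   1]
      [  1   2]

Primal min cᵀx s.t. Ax ≤ b, x ≥ 0  →  Dual max −bᵀy s.t. Aᵀy ≥ −c, y ≥ 0.

Maximize: z = -7y1 - 6y2 - 10y3

Subject to:
  y1 + y3 ≥ -8
  y2 + 2y3 ≥ 1
  y1, y2, y3 ≥ 0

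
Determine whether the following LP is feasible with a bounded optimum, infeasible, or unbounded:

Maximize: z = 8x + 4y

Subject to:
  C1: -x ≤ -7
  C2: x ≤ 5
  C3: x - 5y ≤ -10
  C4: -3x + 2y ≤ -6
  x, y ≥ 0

Infeasible (no feasible solution exists)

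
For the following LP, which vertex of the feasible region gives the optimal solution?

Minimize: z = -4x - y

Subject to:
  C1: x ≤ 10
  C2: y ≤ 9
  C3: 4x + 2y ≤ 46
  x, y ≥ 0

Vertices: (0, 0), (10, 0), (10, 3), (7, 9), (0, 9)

Evaluate the objective at each vertex of the feasible region:
  z(0, 0) = 0
  z(10, 0) = -40
  z(10, 3) = -43  ←
  z(7, 9) = -37
  z(0, 9) = -9
The minimum is at x = 10, y = 3.

(10, 3)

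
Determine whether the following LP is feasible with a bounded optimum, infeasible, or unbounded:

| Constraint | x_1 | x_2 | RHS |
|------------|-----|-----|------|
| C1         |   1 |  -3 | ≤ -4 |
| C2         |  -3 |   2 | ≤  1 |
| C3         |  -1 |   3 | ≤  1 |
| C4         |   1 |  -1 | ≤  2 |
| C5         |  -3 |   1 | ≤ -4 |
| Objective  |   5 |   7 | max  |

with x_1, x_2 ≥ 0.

Infeasible (no feasible solution exists)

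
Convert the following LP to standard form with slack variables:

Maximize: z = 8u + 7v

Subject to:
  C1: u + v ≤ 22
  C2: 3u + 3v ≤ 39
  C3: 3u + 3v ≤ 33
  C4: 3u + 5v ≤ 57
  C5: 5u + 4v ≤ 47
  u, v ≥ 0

max z = 8u + 7v

s.t.
  u + v + s1 = 22
  3u + 3v + s2 = 39
  3u + 3v + s3 = 33
  3u + 5v + s4 = 57
  5u + 4v + s5 = 47
  u, v, s1, s2, s3, s4, s5 ≥ 0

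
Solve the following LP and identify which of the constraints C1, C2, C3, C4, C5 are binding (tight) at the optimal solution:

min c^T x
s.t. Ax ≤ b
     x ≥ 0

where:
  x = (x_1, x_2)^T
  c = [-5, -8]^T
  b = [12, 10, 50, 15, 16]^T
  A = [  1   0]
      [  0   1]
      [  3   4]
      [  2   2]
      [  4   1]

At x_1 = 0, x_2 = 7.5, compute slack b - a·x for each constraint:
  C1: 12 − 0 = 12  (slack)
  C2: 10 − 7.5 = 2.5  (slack)
  C3: 50 − 30 = 20  (slack)
  C4: 15 − 15 = 0  (binding)
  C5: 16 − 7.5 = 8.5  (slack)

Optimal: x_1 = 0, x_2 = 7.5
Binding: C4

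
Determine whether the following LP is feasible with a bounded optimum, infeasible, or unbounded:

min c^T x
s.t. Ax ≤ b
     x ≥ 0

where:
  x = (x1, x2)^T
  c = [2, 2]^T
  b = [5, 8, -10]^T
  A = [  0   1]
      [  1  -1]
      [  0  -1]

Infeasible (no feasible solution exists)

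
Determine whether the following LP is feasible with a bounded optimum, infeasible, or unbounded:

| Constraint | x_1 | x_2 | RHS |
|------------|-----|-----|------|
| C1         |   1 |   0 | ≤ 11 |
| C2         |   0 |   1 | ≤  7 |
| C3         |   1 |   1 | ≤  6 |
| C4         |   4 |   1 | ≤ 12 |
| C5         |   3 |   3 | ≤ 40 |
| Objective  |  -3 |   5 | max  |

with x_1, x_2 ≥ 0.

Feasible with a bounded optimal solution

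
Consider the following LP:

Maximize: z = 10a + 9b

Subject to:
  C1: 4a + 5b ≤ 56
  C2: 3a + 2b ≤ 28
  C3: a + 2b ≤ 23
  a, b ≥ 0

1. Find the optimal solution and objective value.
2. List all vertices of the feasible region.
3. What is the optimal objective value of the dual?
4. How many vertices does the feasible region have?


1. a = 4, b = 8, z = 112
2. (0, 0), (9.333, 0), (4, 8), (0, 11.2)
3. 112
4. 4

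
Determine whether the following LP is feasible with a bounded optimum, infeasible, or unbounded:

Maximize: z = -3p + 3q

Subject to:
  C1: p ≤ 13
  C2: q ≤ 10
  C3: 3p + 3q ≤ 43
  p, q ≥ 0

Feasible with a bounded optimal solution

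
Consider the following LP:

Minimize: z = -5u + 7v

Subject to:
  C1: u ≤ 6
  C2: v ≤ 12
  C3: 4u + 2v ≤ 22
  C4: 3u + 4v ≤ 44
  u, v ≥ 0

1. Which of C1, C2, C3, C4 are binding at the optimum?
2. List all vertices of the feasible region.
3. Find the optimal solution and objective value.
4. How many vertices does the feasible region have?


1. C3
2. (0, 0), (5.5, 0), (0, 11)
3. u = 5.5, v = 0, z = -27.5
4. 3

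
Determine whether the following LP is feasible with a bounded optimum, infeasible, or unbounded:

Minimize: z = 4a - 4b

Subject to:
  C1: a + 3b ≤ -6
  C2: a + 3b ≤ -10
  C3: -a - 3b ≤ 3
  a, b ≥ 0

Infeasible (no feasible solution exists)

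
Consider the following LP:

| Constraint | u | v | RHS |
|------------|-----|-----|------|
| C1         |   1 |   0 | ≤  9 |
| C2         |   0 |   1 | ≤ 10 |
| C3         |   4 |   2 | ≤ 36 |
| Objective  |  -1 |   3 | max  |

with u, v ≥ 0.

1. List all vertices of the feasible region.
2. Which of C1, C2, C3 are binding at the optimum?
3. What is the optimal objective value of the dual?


1. (0, 0), (9, 0), (4, 10), (0, 10)
2. C2
3. 30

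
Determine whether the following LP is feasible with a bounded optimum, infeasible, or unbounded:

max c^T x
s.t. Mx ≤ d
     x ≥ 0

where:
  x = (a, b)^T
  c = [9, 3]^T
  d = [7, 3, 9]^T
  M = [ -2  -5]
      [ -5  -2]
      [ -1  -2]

Unbounded (objective can increase without bound)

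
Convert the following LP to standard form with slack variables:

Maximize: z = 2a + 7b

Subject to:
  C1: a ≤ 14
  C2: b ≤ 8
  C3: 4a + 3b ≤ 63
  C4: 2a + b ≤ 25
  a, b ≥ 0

max z = 2a + 7b

s.t.
  a + s1 = 14
  b + s2 = 8
  4a + 3b + s3 = 63
  2a + b + s4 = 25
  a, b, s1, s2, s3, s4 ≥ 0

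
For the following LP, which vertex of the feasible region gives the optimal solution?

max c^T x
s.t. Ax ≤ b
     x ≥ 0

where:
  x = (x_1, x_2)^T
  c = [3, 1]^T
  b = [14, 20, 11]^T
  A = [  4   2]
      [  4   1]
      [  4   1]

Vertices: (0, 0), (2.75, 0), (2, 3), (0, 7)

Evaluate the objective at each vertex of the feasible region:
  z(0, 0) = 0
  z(2.75, 0) = 8.25
  z(2, 3) = 9  ←
  z(0, 7) = 7
The maximum is at x_1 = 2, x_2 = 3.

(2, 3)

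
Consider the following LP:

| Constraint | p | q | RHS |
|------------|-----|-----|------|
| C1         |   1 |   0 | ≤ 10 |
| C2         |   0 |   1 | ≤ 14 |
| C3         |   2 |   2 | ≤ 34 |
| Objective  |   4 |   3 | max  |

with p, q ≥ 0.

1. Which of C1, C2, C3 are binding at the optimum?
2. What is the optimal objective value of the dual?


1. C1, C3
2. 61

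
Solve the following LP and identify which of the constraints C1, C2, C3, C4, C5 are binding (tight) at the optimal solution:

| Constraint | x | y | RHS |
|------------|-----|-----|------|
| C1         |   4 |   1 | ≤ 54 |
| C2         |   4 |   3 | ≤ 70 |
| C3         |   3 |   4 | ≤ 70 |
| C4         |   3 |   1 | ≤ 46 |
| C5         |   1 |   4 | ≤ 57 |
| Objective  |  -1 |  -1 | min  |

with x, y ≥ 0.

At x = 10, y = 10, compute slack b - a·x for each constraint:
  C1: 54 − 50 = 4  (slack)
  C2: 70 − 70 = 0  (binding)
  C3: 70 − 70 = 0  (binding)
  C4: 46 − 40 = 6  (slack)
  C5: 57 − 50 = 7  (slack)

Optimal: x = 10, y = 10
Binding: C2, C3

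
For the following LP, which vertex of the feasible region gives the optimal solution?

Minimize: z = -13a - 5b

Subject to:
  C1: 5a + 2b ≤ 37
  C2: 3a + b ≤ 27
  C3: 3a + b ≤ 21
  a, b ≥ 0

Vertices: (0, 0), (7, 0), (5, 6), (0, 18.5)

Evaluate the objective at each vertex of the feasible region:
  z(0, 0) = 0
  z(7, 0) = -91
  z(5, 6) = -95  ←
  z(0, 18.5) = -92.5
The minimum is at a = 5, b = 6.

(5, 6)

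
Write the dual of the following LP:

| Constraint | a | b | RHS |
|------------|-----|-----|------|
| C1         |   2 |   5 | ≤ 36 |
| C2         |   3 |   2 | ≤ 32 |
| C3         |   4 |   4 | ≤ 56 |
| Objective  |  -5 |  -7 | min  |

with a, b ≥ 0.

Primal min cᵀx s.t. Ax ≤ b, x ≥ 0  →  Dual max −bᵀy s.t. Aᵀy ≥ −c, y ≥ 0.

Maximize: z = -36y1 - 32y2 - 56y3

Subject to:
  2y1 + 3y2 + 4y3 ≥ 5
  5y1 + 2y2 + 4y3 ≥ 7
  y1, y2, y3 ≥ 0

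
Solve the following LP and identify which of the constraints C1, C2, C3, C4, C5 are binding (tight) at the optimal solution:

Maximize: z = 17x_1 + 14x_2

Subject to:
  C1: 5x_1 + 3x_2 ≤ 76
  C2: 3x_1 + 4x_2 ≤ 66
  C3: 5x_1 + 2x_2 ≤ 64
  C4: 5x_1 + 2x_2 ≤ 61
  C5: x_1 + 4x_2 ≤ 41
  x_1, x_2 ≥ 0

At x_1 = 9, x_2 = 8, compute slack b - a·x for each constraint:
  C1: 76 − 69 = 7  (slack)
  C2: 66 − 59 = 7  (slack)
  C3: 64 − 61 = 3  (slack)
  C4: 61 − 61 = 0  (binding)
  C5: 41 − 41 = 0  (binding)

Optimal: x_1 = 9, x_2 = 8
Binding: C4, C5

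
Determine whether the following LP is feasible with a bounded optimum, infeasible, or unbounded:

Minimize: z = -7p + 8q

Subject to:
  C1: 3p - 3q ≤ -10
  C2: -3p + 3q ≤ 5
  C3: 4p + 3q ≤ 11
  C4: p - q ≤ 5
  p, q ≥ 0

Infeasible (no feasible solution exists)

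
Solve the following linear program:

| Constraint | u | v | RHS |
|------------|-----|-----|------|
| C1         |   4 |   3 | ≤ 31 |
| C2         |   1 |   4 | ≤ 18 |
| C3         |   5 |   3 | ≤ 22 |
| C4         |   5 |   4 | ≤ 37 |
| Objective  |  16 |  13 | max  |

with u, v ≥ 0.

Evaluate the objective at each vertex of the feasible region:
  z(0, 0) = 0
  z(4.4, 0) = 70.4
  z(2, 4) = 84  ←
  z(0, 4.5) = 58.5
The maximum is at u = 2, v = 4.

u = 2, v = 4, z = 84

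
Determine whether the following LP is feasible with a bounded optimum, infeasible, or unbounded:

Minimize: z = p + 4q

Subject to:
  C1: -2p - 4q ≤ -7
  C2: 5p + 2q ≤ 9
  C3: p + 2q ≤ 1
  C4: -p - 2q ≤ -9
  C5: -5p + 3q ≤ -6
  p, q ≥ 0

Infeasible (no feasible solution exists)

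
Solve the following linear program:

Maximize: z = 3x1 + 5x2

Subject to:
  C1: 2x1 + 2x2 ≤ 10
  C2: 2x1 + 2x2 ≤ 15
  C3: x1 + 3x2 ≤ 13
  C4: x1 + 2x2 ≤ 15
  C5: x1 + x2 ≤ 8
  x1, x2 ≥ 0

Evaluate the objective at each vertex of the feasible region:
  z(0, 0) = 0
  z(5, 0) = 15
  z(1, 4) = 23  ←
  z(0, 4.333) = 21.67
The maximum is at x1 = 1, x2 = 4.

x1 = 1, x2 = 4, z = 23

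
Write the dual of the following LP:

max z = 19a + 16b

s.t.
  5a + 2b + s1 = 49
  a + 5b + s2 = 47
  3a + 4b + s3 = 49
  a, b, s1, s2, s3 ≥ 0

Primal max cᵀx s.t. Ax ≤ b, x ≥ 0  →  Dual min bᵀy s.t. Aᵀy ≥ c, y ≥ 0.

Minimize: z = 49y1 + 47y2 + 49y3

Subject to:
  5y1 + y2 + 3y3 ≥ 19
  2y1 + 5y2 + 4y3 ≥ 16
  y1, y2, y3 ≥ 0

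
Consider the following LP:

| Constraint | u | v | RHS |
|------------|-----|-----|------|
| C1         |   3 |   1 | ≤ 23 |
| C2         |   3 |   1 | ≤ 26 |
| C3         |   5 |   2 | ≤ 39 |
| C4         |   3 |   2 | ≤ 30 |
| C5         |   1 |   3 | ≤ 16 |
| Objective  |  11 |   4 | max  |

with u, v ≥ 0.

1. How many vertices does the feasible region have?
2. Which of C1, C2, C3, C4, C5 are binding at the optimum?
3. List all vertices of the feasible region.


1. 5
2. C1, C3
3. (0, 0), (7.667, 0), (7, 2), (6.538, 3.154), (0, 5.333)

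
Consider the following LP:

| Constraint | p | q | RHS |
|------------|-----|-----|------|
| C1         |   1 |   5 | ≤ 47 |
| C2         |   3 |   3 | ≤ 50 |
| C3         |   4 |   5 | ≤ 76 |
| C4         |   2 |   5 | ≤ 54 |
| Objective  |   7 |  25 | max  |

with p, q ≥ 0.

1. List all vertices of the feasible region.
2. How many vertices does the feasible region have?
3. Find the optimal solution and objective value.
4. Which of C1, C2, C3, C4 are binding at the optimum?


1. (0, 0), (16.67, 0), (9.778, 6.889), (7, 8), (0, 9.4)
2. 5
3. p = 7, q = 8, z = 249
4. C1, C4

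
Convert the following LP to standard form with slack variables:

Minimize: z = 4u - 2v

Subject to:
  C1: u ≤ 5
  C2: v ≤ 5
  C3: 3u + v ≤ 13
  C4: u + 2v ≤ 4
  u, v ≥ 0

min z = 4u - 2v

s.t.
  u + s1 = 5
  v + s2 = 5
  3u + v + s3 = 13
  u + 2v + s4 = 4
  u, v, s1, s2, s3, s4 ≥ 0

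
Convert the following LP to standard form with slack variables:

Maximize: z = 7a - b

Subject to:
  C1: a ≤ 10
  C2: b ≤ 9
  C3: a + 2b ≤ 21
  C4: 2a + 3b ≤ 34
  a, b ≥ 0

max z = 7a - b

s.t.
  a + s1 = 10
  b + s2 = 9
  a + 2b + s3 = 21
  2a + 3b + s4 = 34
  a, b, s1, s2, s3, s4 ≥ 0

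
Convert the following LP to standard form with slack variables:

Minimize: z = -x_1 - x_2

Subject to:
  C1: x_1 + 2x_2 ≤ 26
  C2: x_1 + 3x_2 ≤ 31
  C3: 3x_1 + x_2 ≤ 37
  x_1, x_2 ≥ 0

min z = -x_1 - x_2

s.t.
  x_1 + 2x_2 + s1 = 26
  x_1 + 3x_2 + s2 = 31
  3x_1 + x_2 + s3 = 37
  x_1, x_2, s1, s2, s3 ≥ 0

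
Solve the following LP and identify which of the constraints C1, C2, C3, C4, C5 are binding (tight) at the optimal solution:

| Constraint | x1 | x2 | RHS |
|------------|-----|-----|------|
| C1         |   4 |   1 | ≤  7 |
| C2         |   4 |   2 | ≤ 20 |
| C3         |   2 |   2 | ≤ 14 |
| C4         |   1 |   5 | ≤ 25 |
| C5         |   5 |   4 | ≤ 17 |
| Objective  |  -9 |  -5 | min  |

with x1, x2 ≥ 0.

At x1 = 1, x2 = 3, compute slack b - a·x for each constraint:
  C1: 7 − 7 = 0  (binding)
  C2: 20 − 10 = 10  (slack)
  C3: 14 − 8 = 6  (slack)
  C4: 25 − 16 = 9  (slack)
  C5: 17 − 17 = 0  (binding)

Optimal: x1 = 1, x2 = 3
Binding: C1, C5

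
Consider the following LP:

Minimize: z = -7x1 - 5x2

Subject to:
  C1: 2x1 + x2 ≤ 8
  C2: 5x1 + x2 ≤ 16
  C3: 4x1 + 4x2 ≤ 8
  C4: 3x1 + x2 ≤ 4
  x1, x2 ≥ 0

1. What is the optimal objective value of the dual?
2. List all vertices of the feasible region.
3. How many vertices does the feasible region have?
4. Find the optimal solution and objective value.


1. -12
2. (0, 0), (1.333, 0), (1, 1), (0, 2)
3. 4
4. x1 = 1, x2 = 1, z = -12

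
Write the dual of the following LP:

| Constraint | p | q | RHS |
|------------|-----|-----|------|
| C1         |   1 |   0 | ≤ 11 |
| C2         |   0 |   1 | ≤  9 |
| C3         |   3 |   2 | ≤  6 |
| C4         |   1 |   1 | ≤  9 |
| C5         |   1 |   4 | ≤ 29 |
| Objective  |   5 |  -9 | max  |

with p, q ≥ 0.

Primal max cᵀx s.t. Ax ≤ b, x ≥ 0  →  Dual min bᵀy s.t. Aᵀy ≥ c, y ≥ 0.

Minimize: z = 11y1 + 9y2 + 6y3 + 9y4 + 29y5

Subject to:
  y1 + 3y3 + y4 + y5 ≥ 5
  y2 + 2y3 + y4 + 4y5 ≥ -9
  y1, y2, y3, y4, y5 ≥ 0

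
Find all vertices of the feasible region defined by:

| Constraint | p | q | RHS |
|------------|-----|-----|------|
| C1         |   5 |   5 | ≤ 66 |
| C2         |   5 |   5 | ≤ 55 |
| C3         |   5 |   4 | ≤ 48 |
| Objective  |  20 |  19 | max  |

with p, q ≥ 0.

(0, 0), (9.6, 0), (4, 7), (0, 11)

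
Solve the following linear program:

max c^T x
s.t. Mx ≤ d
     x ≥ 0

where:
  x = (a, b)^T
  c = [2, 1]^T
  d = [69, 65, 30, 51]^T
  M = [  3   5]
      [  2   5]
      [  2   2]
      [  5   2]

Evaluate the objective at each vertex of the feasible region:
  z(0, 0) = 0
  z(10.2, 0) = 20.4
  z(7, 8) = 22  ←
  z(3.333, 11.67) = 18.33
  z(0, 13) = 13
The maximum is at a = 7, b = 8.

a = 7, b = 8, z = 22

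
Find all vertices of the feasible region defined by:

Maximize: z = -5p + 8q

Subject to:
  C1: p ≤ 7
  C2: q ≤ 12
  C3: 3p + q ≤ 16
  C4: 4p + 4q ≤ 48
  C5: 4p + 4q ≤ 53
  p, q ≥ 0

(0, 0), (5.333, 0), (2, 10), (0, 12)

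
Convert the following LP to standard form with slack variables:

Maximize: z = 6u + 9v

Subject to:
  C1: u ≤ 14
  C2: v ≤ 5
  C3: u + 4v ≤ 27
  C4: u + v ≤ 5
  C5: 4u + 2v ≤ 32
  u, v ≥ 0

max z = 6u + 9v

s.t.
  u + s1 = 14
  v + s2 = 5
  u + 4v + s3 = 27
  u + v + s4 = 5
  4u + 2v + s5 = 32
  u, v, s1, s2, s3, s4, s5 ≥ 0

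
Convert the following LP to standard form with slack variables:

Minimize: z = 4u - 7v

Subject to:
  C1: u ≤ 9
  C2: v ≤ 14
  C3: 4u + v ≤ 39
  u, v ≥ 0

min z = 4u - 7v

s.t.
  u + s1 = 9
  v + s2 = 14
  4u + v + s3 = 39
  u, v, s1, s2, s3 ≥ 0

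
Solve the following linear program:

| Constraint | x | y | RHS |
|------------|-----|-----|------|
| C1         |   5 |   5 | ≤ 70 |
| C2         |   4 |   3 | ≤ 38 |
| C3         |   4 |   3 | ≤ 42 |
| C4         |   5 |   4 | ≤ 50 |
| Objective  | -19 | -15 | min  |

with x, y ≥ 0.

Evaluate the objective at each vertex of the feasible region:
  z(0, 0) = 0
  z(9.5, 0) = -180.5
  z(2, 10) = -188  ←
  z(0, 12.5) = -187.5
The minimum is at x = 2, y = 10.

x = 2, y = 10, z = -188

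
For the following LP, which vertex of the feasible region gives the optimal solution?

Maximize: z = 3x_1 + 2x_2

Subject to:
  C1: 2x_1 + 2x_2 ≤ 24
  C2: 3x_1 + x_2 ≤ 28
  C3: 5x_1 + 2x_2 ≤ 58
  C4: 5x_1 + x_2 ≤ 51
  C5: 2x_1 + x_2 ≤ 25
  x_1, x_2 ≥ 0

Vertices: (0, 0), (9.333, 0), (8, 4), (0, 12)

Evaluate the objective at each vertex of the feasible region:
  z(0, 0) = 0
  z(9.333, 0) = 28
  z(8, 4) = 32  ←
  z(0, 12) = 24
The maximum is at x_1 = 8, x_2 = 4.

(8, 4)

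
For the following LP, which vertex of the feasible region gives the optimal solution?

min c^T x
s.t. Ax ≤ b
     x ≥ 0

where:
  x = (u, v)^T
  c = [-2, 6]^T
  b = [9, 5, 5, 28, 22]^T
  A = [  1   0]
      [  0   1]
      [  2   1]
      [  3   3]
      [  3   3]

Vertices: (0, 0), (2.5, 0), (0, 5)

Evaluate the objective at each vertex of the feasible region:
  z(0, 0) = 0
  z(2.5, 0) = -5  ←
  z(0, 5) = 30
The minimum is at u = 2.5, v = 0.

(2.5, 0)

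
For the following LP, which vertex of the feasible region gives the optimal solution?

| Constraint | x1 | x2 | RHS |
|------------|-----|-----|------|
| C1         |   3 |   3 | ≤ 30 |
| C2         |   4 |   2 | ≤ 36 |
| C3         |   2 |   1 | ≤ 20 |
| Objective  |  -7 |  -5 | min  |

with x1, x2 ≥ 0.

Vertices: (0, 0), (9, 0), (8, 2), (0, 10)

Evaluate the objective at each vertex of the feasible region:
  z(0, 0) = 0
  z(9, 0) = -63
  z(8, 2) = -66  ←
  z(0, 10) = -50
The minimum is at x1 = 8, x2 = 2.

(8, 2)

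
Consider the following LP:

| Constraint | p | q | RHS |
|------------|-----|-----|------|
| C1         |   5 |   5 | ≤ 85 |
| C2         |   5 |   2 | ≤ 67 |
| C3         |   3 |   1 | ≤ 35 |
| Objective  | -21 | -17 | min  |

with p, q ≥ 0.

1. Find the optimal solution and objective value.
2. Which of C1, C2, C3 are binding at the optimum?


1. p = 9, q = 8, z = -325
2. C1, C3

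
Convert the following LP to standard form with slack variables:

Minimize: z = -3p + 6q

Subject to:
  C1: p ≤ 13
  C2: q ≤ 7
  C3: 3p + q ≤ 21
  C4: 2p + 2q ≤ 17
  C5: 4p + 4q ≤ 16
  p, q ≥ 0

min z = -3p + 6q

s.t.
  p + s1 = 13
  q + s2 = 7
  3p + q + s3 = 21
  2p + 2q + s4 = 17
  4p + 4q + s5 = 16
  p, q, s1, s2, s3, s4, s5 ≥ 0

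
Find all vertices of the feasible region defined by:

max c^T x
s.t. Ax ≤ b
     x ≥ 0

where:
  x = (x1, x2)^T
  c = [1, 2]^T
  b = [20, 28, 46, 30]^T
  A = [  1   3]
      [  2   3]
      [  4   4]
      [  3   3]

(0, 0), (10, 0), (5, 5), (0, 6.667)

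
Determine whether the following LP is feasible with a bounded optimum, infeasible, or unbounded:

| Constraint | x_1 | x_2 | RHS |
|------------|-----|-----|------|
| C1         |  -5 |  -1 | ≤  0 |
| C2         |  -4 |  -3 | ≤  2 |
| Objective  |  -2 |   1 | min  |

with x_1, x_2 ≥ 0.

Unbounded (objective can decrease without bound)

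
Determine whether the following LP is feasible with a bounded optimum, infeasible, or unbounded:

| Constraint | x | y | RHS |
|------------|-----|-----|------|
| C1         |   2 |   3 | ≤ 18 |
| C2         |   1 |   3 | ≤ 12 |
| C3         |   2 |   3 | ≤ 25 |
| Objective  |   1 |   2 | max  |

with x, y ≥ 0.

Feasible with a bounded optimal solution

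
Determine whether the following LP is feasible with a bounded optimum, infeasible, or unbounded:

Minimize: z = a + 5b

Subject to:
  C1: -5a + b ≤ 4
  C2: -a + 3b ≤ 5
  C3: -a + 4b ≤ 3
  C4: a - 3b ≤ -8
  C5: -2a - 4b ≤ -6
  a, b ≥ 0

Infeasible (no feasible solution exists)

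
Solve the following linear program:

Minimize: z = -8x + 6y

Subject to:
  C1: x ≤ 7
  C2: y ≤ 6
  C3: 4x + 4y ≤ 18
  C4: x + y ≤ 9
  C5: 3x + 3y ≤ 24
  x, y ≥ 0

Evaluate the objective at each vertex of the feasible region:
  z(0, 0) = 0
  z(4.5, 0) = -36  ←
  z(0, 4.5) = 27
The minimum is at x = 4.5, y = 0.

x = 4.5, y = 0, z = -36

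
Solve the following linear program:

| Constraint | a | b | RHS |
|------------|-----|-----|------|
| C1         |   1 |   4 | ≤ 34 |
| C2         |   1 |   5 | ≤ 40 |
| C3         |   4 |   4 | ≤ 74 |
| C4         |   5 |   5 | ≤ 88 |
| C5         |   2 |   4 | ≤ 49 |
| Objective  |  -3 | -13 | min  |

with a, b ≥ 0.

Evaluate the objective at each vertex of the feasible region:
  z(0, 0) = 0
  z(17.6, 0) = -52.8
  z(12.13, 5.467) = -107.5
  z(10, 6) = -108  ←
  z(0, 8) = -104
The minimum is at a = 10, b = 6.

a = 10, b = 6, z = -108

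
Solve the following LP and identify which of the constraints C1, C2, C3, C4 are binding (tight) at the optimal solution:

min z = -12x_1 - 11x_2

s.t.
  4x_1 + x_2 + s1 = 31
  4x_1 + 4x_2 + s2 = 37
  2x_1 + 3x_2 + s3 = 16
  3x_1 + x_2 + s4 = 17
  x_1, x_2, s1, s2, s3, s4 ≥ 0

At x_1 = 5, x_2 = 2, compute slack b - a·x for each constraint:
  C1: 31 − 22 = 9  (slack)
  C2: 37 − 28 = 9  (slack)
  C3: 16 − 16 = 0  (binding)
  C4: 17 − 17 = 0  (binding)

Optimal: x_1 = 5, x_2 = 2
Binding: C3, C4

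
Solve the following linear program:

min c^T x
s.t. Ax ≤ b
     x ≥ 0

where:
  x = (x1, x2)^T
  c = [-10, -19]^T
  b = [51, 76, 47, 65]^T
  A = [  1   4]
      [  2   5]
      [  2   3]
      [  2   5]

Evaluate the objective at each vertex of the feasible region:
  z(0, 0) = 0
  z(23.5, 0) = -235
  z(10, 9) = -271  ←
  z(1.667, 12.33) = -251
  z(0, 12.75) = -242.2
The minimum is at x1 = 10, x2 = 9.

x1 = 10, x2 = 9, z = -271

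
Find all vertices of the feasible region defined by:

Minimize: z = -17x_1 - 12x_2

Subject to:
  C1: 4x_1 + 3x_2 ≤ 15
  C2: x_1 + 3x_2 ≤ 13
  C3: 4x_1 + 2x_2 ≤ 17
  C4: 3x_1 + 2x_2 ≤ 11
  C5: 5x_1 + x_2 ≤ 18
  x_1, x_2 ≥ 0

(0, 0), (3.6, 0), (3.571, 0.1429), (3, 1), (0.6667, 4.111), (0, 4.333)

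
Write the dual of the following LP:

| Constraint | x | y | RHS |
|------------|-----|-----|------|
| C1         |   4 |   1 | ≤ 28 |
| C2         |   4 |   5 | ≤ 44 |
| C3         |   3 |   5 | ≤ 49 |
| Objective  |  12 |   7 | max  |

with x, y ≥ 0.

Primal max cᵀx s.t. Ax ≤ b, x ≥ 0  →  Dual min bᵀy s.t. Aᵀy ≥ c, y ≥ 0.

Minimize: z = 28y1 + 44y2 + 49y3

Subject to:
  4y1 + 4y2 + 3y3 ≥ 12
  y1 + 5y2 + 5y3 ≥ 7
  y1, y2, y3 ≥ 0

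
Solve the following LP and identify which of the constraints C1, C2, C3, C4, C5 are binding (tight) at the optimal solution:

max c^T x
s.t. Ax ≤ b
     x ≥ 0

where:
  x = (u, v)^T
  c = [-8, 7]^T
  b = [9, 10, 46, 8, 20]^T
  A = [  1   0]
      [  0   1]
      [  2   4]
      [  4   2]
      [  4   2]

At u = 0, v = 4, compute slack b - a·x for each constraint:
  C1: 9 − 0 = 9  (slack)
  C2: 10 − 4 = 6  (slack)
  C3: 46 − 16 = 30  (slack)
  C4: 8 − 8 = 0  (binding)
  C5: 20 − 8 = 12  (slack)

Optimal: u = 0, v = 4
Binding: C4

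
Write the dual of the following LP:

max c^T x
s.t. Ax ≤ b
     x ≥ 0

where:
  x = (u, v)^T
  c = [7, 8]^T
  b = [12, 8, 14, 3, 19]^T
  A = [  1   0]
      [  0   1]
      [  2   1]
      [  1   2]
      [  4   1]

Primal max cᵀx s.t. Ax ≤ b, x ≥ 0  →  Dual min bᵀy s.t. Aᵀy ≥ c, y ≥ 0.

Minimize: z = 12y1 + 8y2 + 14y3 + 3y4 + 19y5

Subject to:
  y1 + 2y3 + y4 + 4y5 ≥ 7
  y2 + y3 + 2y4 + y5 ≥ 8
  y1, y2, y3, y4, y5 ≥ 0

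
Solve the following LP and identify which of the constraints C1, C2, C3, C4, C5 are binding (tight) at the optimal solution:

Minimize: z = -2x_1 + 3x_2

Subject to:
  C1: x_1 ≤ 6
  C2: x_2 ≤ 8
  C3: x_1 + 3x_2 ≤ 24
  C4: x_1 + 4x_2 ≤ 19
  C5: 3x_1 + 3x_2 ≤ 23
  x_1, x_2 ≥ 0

At x_1 = 6, x_2 = 0, compute slack b - a·x for each constraint:
  C1: 6 − 6 = 0  (binding)
  C2: 8 − 0 = 8  (slack)
  C3: 24 − 6 = 18  (slack)
  C4: 19 − 6 = 13  (slack)
  C5: 23 − 18 = 5  (slack)

Optimal: x_1 = 6, x_2 = 0
Binding: C1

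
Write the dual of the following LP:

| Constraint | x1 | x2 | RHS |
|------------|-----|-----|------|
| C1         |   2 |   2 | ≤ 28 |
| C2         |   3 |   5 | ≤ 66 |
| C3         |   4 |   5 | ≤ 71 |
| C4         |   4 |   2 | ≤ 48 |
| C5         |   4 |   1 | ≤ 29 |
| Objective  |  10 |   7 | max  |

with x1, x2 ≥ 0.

Primal max cᵀx s.t. Ax ≤ b, x ≥ 0  →  Dual min bᵀy s.t. Aᵀy ≥ c, y ≥ 0.

Minimize: z = 28y1 + 66y2 + 71y3 + 48y4 + 29y5

Subject to:
  2y1 + 3y2 + 4y3 + 4y4 + 4y5 ≥ 10
  2y1 + 5y2 + 5y3 + 2y4 + y5 ≥ 7
  y1, y2, y3, y4, y5 ≥ 0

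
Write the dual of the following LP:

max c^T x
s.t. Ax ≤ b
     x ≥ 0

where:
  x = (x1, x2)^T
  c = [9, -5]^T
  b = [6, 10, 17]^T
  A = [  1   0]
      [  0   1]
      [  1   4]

Primal max cᵀx s.t. Ax ≤ b, x ≥ 0  →  Dual min bᵀy s.t. Aᵀy ≥ c, y ≥ 0.

Minimize: z = 6y1 + 10y2 + 17y3

Subject to:
  y1 + y3 ≥ 9
  y2 + 4y3 ≥ -5
  y1, y2, y3 ≥ 0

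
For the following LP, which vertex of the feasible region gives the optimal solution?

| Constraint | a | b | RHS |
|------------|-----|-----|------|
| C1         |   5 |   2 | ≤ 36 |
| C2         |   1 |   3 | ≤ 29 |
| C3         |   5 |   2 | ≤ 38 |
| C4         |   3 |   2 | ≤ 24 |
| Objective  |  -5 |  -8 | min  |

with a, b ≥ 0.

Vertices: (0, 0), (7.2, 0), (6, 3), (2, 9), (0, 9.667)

Evaluate the objective at each vertex of the feasible region:
  z(0, 0) = 0
  z(7.2, 0) = -36
  z(6, 3) = -54
  z(2, 9) = -82  ←
  z(0, 9.667) = -77.33
The minimum is at a = 2, b = 9.

(2, 9)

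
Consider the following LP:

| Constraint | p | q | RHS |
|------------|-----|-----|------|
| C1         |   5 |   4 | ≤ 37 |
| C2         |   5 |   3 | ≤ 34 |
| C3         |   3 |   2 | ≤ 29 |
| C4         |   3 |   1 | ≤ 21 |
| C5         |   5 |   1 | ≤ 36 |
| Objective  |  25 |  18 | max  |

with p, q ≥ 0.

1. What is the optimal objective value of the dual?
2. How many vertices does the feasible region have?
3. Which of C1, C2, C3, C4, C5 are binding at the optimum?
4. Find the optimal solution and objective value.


1. 179
2. 4
3. C1, C2
4. p = 5, q = 3, z = 179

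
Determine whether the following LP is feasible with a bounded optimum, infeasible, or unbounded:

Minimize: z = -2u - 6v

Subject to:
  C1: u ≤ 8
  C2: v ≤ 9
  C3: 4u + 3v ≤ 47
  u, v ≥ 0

Feasible with a bounded optimal solution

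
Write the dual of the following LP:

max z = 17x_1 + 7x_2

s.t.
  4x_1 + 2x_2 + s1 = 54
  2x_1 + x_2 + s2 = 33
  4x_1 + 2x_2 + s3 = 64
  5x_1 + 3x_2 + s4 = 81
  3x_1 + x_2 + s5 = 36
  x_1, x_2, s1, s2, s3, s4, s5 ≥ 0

Primal max cᵀx s.t. Ax ≤ b, x ≥ 0  →  Dual min bᵀy s.t. Aᵀy ≥ c, y ≥ 0.

Minimize: z = 54y1 + 33y2 + 64y3 + 81y4 + 36y5

Subject to:
  4y1 + 2y2 + 4y3 + 5y4 + 3y5 ≥ 17
  2y1 + y2 + 2y3 + 3y4 + y5 ≥ 7
  y1, y2, y3, y4, y5 ≥ 0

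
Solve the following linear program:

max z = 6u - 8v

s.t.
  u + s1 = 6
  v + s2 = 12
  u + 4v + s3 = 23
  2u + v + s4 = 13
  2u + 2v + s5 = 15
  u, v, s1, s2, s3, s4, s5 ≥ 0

Evaluate the objective at each vertex of the feasible region:
  z(0, 0) = 0
  z(6, 0) = 36  ←
  z(6, 1) = 28
  z(5.5, 2) = 17
  z(2.333, 5.167) = -27.33
  z(0, 5.75) = -46
The maximum is at u = 6, v = 0.

u = 6, v = 0, z = 36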